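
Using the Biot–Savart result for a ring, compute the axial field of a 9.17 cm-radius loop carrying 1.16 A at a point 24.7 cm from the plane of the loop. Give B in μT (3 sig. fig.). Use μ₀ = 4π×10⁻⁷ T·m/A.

On the axis of a circular loop, B = μ₀IR² / [2(R²+z²)^(3/2)].
R² + z² = (0.0917)² + (0.247)² = 0.06942 m², and (R²+z²)^(3/2) = 1.83×10⁻² m³.
B = (4π×10⁻⁷ × 1.16 × 0.008409) / (2 × 1.83×10⁻²) = 3.35×10⁻⁷ T.

B ≈ 0.335 μT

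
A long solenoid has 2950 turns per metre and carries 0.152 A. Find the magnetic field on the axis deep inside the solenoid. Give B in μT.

B ≈ 563 μT

Inside a long solenoid, B = μ₀nI with n = 2950 turns/m.
B = 4π×10⁻⁷ × 2950 × 0.152 = 5.63×10⁻⁴ T.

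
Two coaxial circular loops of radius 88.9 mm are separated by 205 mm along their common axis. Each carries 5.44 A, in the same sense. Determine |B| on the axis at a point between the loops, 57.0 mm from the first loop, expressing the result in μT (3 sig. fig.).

B ≈ 28.2 μT

Each loop contributes B = μ₀IR²/[2(R²+z²)^(3/2)] on the axis, with z measured from that loop.
Loop 1 (z = 0.057 m): B₁ = 2.29×10⁻⁵ T. Loop 2 (z = 0.148 m): B₂ = 5.25×10⁻⁶ T.
The fields add: B = B₁ + B₂ = 2.82×10⁻⁵ T.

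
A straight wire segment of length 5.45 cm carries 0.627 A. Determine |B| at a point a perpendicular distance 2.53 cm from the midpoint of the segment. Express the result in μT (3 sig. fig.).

For a finite straight segment, B = (μ₀I/4πd)(sinθ₁ + sinθ₂), where θ₁, θ₂ are the angles from the perpendicular to each end.
The perpendicular from the point meets the wire at its midpoint, so each end is L/2 = 0.02725 m away along the wire.
sinθ₁ = 0.02725/√(0.02725²+0.0253²) = 0.7328; sinθ₂ = 0.02725/√(0.02725²+0.0253²) = 0.7328.
B = (4π×10⁻⁷ × 0.627) / (4π × 0.0253) × (0.7328 + 0.7328) = 3.63×10⁻⁶ T.

B ≈ 3.63 μT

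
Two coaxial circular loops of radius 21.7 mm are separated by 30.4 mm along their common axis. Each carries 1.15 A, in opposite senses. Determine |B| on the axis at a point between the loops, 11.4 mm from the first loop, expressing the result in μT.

B ≈ 8.92 μT

Each loop contributes B = μ₀IR²/[2(R²+z²)^(3/2)] on the axis, with z measured from that loop.
Loop 1 (z = 0.0114 m): B₁ = 2.31×10⁻⁵ T. Loop 2 (z = 0.019 m): B₂ = 1.42×10⁻⁵ T.
The fields oppose: B = |B₁ − B₂| = 8.92×10⁻⁶ T.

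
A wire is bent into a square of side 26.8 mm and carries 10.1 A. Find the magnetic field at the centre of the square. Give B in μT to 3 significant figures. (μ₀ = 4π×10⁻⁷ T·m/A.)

Each side is a finite straight segment at perpendicular distance d = a/(2 tan(π/4)) = 0.0134 m from the centre, with end-angles ±π/4.
One side contributes B₁ = (μ₀I/4πd)·2 sin(π/4) = 1.07×10⁻⁴ T.
All 4 sides add in the same direction: B = 4 × 1.07×10⁻⁴ = 4.26×10⁻⁴ T.

B ≈ 426 μT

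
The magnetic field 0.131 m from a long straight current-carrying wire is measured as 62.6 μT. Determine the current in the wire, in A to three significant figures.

For a long straight wire B = μ₀I/(2πd), so I = 2πdB/μ₀.
I = 2π × 0.131 × 6.26×10⁻⁵ / (4π×10⁻⁷) = 41.0 A.

I ≈ 41.0 A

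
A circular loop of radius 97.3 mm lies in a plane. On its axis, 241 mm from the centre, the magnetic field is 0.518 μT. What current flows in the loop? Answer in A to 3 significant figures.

On the axis of a loop, B = μ₀IR²/[2(R²+z²)^(3/2)], so I = 2B(R²+z²)^(3/2)/(μ₀R²).
R² + z² = 0.009467 + 0.05808 = 0.06755 m²; raised to 3/2 gives 1.76×10⁻² m³.
I = 2 × 5.18×10⁻⁷ × 1.76×10⁻² / (1.26×10⁻⁶ × 0.009467) = 1.53 A.

I ≈ 1.53 A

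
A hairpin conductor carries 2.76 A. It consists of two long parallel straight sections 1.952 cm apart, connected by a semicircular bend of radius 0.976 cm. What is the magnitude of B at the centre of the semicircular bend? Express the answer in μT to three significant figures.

The semicircular arc contributes B_arc = μ₀I·π/(4πR) = μ₀I/(4R) = 8.88×10⁻⁵ T.
Each semi-infinite lead is at perpendicular distance R = 0.00976 m from the centre, with the perpendicular foot at its near end, so it contributes μ₀I/(4πR); both point the same way, together 5.66×10⁻⁵ T.
Arc and leads all point the same direction: B = 8.88×10⁻⁵ + 5.66×10⁻⁵ = 1.45×10⁻⁴ T.

B ≈ 145 μT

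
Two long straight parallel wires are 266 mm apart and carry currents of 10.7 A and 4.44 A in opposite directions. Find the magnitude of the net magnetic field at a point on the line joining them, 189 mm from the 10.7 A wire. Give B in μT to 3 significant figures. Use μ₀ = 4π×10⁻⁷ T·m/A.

Each long wire gives B = μ₀I/(2πd). Distances are d₁ = 0.189 m and d₂ = 0.077 m.
B₁ = 1.13×10⁻⁵ T, B₂ = 1.15×10⁻⁵ T.
Between antiparallel currents both contributions point the same way, so they add. B = B₁ + B₂ = 1.13×10⁻⁵ + 1.15×10⁻⁵ = 2.29×10⁻⁵ T.

B ≈ 22.9 μT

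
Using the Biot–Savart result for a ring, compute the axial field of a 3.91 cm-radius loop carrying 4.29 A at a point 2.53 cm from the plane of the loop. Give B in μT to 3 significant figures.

B ≈ 40.8 μT

On the axis of a circular loop, B = μ₀IR² / [2(R²+z²)^(3/2)].
R² + z² = (0.0391)² + (0.0253)² = 0.002169 m², and (R²+z²)^(3/2) = 1.01×10⁻⁴ m³.
B = (4π×10⁻⁷ × 4.29 × 0.001529) / (2 × 1.01×10⁻⁴) = 4.08×10⁻⁵ T.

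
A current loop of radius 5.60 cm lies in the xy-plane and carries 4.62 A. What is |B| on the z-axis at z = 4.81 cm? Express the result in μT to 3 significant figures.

On the axis of a circular loop, B = μ₀IR² / [2(R²+z²)^(3/2)].
R² + z² = (0.056)² + (0.0481)² = 0.00545 m², and (R²+z²)^(3/2) = 4.02×10⁻⁴ m³.
B = (4π×10⁻⁷ × 4.62 × 0.003136) / (2 × 4.02×10⁻⁴) = 2.26×10⁻⁵ T.

B ≈ 22.6 μT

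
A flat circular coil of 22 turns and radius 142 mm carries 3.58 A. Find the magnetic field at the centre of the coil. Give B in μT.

For an N-turn flat coil, B = Nμ₀I/(2R) with R = 0.142 m.
B = 22 × 1.58×10⁻⁵ T = 3.48×10⁻⁴ T.

B ≈ 348 μT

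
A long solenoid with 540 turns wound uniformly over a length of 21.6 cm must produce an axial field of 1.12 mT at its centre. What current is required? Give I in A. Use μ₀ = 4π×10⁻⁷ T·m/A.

I ≈ 0.357 A

Inside a long solenoid B = μ₀nI with n = 2500 m⁻¹, so I = B/(μ₀n).
I = 1.12×10⁻³ / (4π×10⁻⁷ × 2500) = 0.357 A.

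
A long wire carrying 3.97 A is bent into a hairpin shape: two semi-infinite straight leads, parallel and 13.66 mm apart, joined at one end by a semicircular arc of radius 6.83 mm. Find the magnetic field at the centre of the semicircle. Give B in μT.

B ≈ 299 μT

The semicircular arc contributes B_arc = μ₀I·π/(4πR) = μ₀I/(4R) = 1.83×10⁻⁴ T.
Each semi-infinite lead is at perpendicular distance R = 0.00683 m from the centre, with the perpendicular foot at its near end, so it contributes μ₀I/(4πR); both point the same way, together 1.16×10⁻⁴ T.
Arc and leads all point the same direction: B = 1.83×10⁻⁴ + 1.16×10⁻⁴ = 2.99×10⁻⁴ T.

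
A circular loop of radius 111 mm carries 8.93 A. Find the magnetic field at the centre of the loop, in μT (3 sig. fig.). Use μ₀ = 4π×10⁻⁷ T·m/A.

B ≈ 50.5 μT

At the centre of a circular loop the Biot–Savart law gives B = μ₀I/(2R).
B = (4π×10⁻⁷ × 8.93) / (2 × 0.111) = 5.05×10⁻⁵ T.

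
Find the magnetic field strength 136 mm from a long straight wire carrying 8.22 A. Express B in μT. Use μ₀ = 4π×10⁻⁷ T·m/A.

For an infinitely long straight wire, B = μ₀I/(2πd).
B = (4π×10⁻⁷ × 8.22) / (2π × 0.136) = 1.21×10⁻⁵ T.

B ≈ 12.1 μT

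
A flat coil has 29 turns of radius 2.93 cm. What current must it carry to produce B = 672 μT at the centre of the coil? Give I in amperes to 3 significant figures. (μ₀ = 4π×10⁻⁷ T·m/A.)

I ≈ 1.08 A

For an N-turn coil, B = Nμ₀I/(2R) with R = 0.0293 m, so I = 2RB/(Nμ₀) = 2 × 0.0293 × 6.72×10⁻⁴ / (29 × 4π×10⁻⁷) = 1.08 A.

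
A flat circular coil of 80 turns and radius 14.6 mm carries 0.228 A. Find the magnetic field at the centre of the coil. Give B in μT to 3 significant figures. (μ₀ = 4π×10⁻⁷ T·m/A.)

For an N-turn flat coil, B = Nμ₀I/(2R) with R = 0.0146 m.
B = 80 × 9.81×10⁻⁶ T = 7.85×10⁻⁴ T.

B ≈ 785 μT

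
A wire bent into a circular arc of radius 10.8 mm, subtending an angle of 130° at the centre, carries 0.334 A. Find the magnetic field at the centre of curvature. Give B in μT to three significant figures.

B ≈ 7.02 μT

The Biot–Savart field of a circular arc at its centre is B = μ₀Iφ/(4πR), with φ = 2.269 rad.
B = (4π×10⁻⁷ × 0.334 × 2.269) / (4π × 0.0108) = 7.02×10⁻⁶ T.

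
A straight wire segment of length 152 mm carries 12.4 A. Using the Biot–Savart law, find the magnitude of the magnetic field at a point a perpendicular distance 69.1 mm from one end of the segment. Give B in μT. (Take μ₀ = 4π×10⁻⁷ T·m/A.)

B ≈ 16.3 μT

For a finite straight segment, B = (μ₀I/4πd)(sinθ₁ + sinθ₂), where θ₁, θ₂ are the angles from the perpendicular to each end.
The perpendicular foot is at one end, so the two end-offsets along the wire are 0 and L = 0.152 m.
sinθ₁ = 0/√(0²+0.0691²) = 0.0000; sinθ₂ = 0.152/√(0.152²+0.0691²) = 0.9103.
B = (4π×10⁻⁷ × 12.4) / (4π × 0.0691) × (0.0000 + 0.9103) = 1.63×10⁻⁵ T.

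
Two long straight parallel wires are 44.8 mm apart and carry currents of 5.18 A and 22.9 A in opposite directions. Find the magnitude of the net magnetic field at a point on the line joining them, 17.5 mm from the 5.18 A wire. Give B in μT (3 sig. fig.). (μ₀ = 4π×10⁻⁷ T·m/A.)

Each long wire gives B = μ₀I/(2πd). Distances are d₁ = 0.0175 m and d₂ = 0.0273 m.
B₁ = 5.92×10⁻⁵ T, B₂ = 1.68×10⁻⁴ T.
Between antiparallel currents both contributions point the same way, so they add. B = B₁ + B₂ = 5.92×10⁻⁵ + 1.68×10⁻⁴ = 2.27×10⁻⁴ T.

B ≈ 227 μT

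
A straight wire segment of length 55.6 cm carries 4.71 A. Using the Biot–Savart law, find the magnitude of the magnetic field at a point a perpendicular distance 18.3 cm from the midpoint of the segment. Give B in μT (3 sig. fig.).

For a finite straight segment, B = (μ₀I/4πd)(sinθ₁ + sinθ₂), where θ₁, θ₂ are the angles from the perpendicular to each end.
The perpendicular from the point meets the wire at its midpoint, so each end is L/2 = 0.278 m away along the wire.
sinθ₁ = 0.278/√(0.278²+0.183²) = 0.8353; sinθ₂ = 0.278/√(0.278²+0.183²) = 0.8353.
B = (4π×10⁻⁷ × 4.71) / (4π × 0.183) × (0.8353 + 0.8353) = 4.30×10⁻⁶ T.

B ≈ 4.30 μT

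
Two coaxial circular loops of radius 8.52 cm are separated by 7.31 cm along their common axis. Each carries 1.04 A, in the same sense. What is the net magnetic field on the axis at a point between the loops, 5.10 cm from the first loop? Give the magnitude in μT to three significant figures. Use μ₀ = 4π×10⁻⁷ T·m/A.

Each loop contributes B = μ₀IR²/[2(R²+z²)^(3/2)] on the axis, with z measured from that loop.
Loop 1 (z = 0.051 m): B₁ = 4.84×10⁻⁶ T. Loop 2 (z = 0.0221 m): B₂ = 6.96×10⁻⁶ T.
The fields add: B = B₁ + B₂ = 1.18×10⁻⁵ T.

B ≈ 11.8 μT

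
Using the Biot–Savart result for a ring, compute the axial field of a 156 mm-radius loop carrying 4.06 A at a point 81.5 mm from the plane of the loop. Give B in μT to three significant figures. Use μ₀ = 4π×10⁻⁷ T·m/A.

B ≈ 11.4 μT

On the axis of a circular loop, B = μ₀IR² / [2(R²+z²)^(3/2)].
R² + z² = (0.156)² + (0.0815)² = 0.03098 m², and (R²+z²)^(3/2) = 5.45×10⁻³ m³.
B = (4π×10⁻⁷ × 4.06 × 0.02434) / (2 × 5.45×10⁻³) = 1.14×10⁻⁵ T.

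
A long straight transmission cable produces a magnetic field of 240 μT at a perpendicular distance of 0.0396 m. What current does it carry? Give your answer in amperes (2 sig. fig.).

I ≈ 48 A

For a long straight wire B = μ₀I/(2πd), so I = 2πdB/μ₀.
I = 2π × 0.0396 × 2.40×10⁻⁴ / (4π×10⁻⁷) = 47.5 A.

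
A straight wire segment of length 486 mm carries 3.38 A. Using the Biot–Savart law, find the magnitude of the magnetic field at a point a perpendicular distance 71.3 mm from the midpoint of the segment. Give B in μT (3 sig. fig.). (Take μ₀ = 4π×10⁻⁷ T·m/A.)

B ≈ 9.10 μT

For a finite straight segment, B = (μ₀I/4πd)(sinθ₁ + sinθ₂), where θ₁, θ₂ are the angles from the perpendicular to each end.
The perpendicular from the point meets the wire at its midpoint, so each end is L/2 = 0.243 m away along the wire.
sinθ₁ = 0.243/√(0.243²+0.0713²) = 0.9595; sinθ₂ = 0.243/√(0.243²+0.0713²) = 0.9595.
B = (4π×10⁻⁷ × 3.38) / (4π × 0.0713) × (0.9595 + 0.9595) = 9.10×10⁻⁶ T.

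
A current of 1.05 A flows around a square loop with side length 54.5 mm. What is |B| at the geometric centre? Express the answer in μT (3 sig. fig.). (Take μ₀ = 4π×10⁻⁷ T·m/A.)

Each side is a finite straight segment at perpendicular distance d = a/(2 tan(π/4)) = 0.02725 m from the centre, with end-angles ±π/4.
One side contributes B₁ = (μ₀I/4πd)·2 sin(π/4) = 5.45×10⁻⁶ T.
All 4 sides add in the same direction: B = 4 × 5.45×10⁻⁶ = 2.18×10⁻⁵ T.

B ≈ 21.8 μT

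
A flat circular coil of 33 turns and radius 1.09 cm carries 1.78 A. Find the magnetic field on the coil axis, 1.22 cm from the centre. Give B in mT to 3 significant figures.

B ≈ 1.00 mT

For an N-turn flat coil, B = Nμ₀IR²/[2(R²+z²)^(3/2)] with R = 0.0109 m, z = 0.0122 m.
B = 33 × 3.03×10⁻⁵ T = 1.00×10⁻³ T.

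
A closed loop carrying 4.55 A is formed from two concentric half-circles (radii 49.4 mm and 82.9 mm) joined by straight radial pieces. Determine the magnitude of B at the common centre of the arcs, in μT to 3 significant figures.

B ≈ 11.7 μT

The radial connectors point toward the centre, so dl × r̂ = 0 and they contribute nothing.
Each semicircle gives μ₀I/(4R): inner arc 2.89×10⁻⁵ T, outer arc 1.72×10⁻⁵ T.
The two arcs carry current in opposite angular senses, so their fields oppose: B = |2.89×10⁻⁵ − 1.72×10⁻⁵| = 1.17×10⁻⁵ T.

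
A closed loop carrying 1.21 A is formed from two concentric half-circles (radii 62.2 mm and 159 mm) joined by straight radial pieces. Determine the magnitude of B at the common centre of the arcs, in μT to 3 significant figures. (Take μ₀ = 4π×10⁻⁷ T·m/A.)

The radial connectors point toward the centre, so dl × r̂ = 0 and they contribute nothing.
Each semicircle gives μ₀I/(4R): inner arc 6.11×10⁻⁶ T, outer arc 2.39×10⁻⁶ T.
The two arcs carry current in opposite angular senses, so their fields oppose: B = |6.11×10⁻⁶ − 2.39×10⁻⁶| = 3.72×10⁻⁶ T.

B ≈ 3.72 μT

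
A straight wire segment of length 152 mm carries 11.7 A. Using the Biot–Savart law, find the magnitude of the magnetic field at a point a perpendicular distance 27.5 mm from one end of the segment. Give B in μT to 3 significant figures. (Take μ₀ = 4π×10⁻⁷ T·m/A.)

B ≈ 41.9 μT

For a finite straight segment, B = (μ₀I/4πd)(sinθ₁ + sinθ₂), where θ₁, θ₂ are the angles from the perpendicular to each end.
The perpendicular foot is at one end, so the two end-offsets along the wire are 0 and L = 0.152 m.
sinθ₁ = 0/√(0²+0.0275²) = 0.0000; sinθ₂ = 0.152/√(0.152²+0.0275²) = 0.9840.
B = (4π×10⁻⁷ × 11.7) / (4π × 0.0275) × (0.0000 + 0.9840) = 4.19×10⁻⁵ T.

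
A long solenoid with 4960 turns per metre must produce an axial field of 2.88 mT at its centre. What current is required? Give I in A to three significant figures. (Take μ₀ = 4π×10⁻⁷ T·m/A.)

Inside a long solenoid B = μ₀nI with n = 4960 m⁻¹, so I = B/(μ₀n).
I = 2.88×10⁻³ / (4π×10⁻⁷ × 4960) = 0.462 A.

I ≈ 0.462 A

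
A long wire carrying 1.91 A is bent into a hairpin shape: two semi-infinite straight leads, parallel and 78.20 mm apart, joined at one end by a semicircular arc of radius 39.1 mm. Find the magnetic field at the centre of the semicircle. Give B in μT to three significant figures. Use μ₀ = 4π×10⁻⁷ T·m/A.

The semicircular arc contributes B_arc = μ₀I·π/(4πR) = μ₀I/(4R) = 1.53×10⁻⁵ T.
Each semi-infinite lead is at perpendicular distance R = 0.0391 m from the centre, with the perpendicular foot at its near end, so it contributes μ₀I/(4πR); both point the same way, together 9.77×10⁻⁶ T.
Arc and leads all point the same direction: B = 1.53×10⁻⁵ + 9.77×10⁻⁶ = 2.51×10⁻⁵ T.

B ≈ 25.1 μT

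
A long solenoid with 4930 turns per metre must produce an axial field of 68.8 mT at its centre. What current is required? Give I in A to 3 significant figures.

I ≈ 11.1 A

Inside a long solenoid B = μ₀nI with n = 4930 m⁻¹, so I = B/(μ₀n).
I = 6.88×10⁻² / (4π×10⁻⁷ × 4930) = 11.1 A.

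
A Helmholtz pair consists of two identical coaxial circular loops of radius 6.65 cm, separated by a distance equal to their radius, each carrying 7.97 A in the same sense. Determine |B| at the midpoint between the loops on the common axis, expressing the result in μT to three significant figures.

Each loop contributes B = μ₀IR²/[2(R²+z²)^(3/2)] on the axis, with z measured from that loop.
Loop 1 (z = 0.03325 m): B₁ = 5.39×10⁻⁵ T. Loop 2 (z = 0.03325 m): B₂ = 5.39×10⁻⁵ T.
The fields add: B = B₁ + B₂ = 1.08×10⁻⁴ T.

B ≈ 108 μT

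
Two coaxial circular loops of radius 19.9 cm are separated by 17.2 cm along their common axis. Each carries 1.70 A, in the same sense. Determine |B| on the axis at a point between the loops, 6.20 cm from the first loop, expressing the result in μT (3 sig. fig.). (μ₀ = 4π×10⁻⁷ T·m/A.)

Each loop contributes B = μ₀IR²/[2(R²+z²)^(3/2)] on the axis, with z measured from that loop.
Loop 1 (z = 0.062 m): B₁ = 4.67×10⁻⁶ T. Loop 2 (z = 0.11 m): B₂ = 3.60×10⁻⁶ T.
The fields add: B = B₁ + B₂ = 8.27×10⁻⁶ T.

B ≈ 8.27 μT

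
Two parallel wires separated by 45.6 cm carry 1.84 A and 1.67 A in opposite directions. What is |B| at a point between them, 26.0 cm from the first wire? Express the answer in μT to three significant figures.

Each long wire gives B = μ₀I/(2πd). Distances are d₁ = 0.26 m and d₂ = 0.196 m.
B₁ = 1.42×10⁻⁶ T, B₂ = 1.70×10⁻⁶ T.
Between antiparallel currents both contributions point the same way, so they add. B = B₁ + B₂ = 1.42×10⁻⁶ + 1.70×10⁻⁶ = 3.12×10⁻⁶ T.

B ≈ 3.12 μT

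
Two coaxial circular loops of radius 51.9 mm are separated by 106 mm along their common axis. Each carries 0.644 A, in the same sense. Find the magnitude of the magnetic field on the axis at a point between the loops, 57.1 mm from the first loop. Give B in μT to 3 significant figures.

B ≈ 5.38 μT

Each loop contributes B = μ₀IR²/[2(R²+z²)^(3/2)] on the axis, with z measured from that loop.
Loop 1 (z = 0.0571 m): B₁ = 2.37×10⁻⁶ T. Loop 2 (z = 0.0489 m): B₂ = 3.01×10⁻⁶ T.
The fields add: B = B₁ + B₂ = 5.38×10⁻⁶ T.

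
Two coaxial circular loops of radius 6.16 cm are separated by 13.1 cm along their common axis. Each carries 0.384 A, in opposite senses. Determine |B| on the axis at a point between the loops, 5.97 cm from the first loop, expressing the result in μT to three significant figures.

Each loop contributes B = μ₀IR²/[2(R²+z²)^(3/2)] on the axis, with z measured from that loop.
Loop 1 (z = 0.0597 m): B₁ = 1.45×10⁻⁶ T. Loop 2 (z = 0.0713 m): B₂ = 1.09×10⁻⁶ T.
The fields oppose: B = |B₁ − B₂| = 3.56×10⁻⁷ T.

B ≈ 0.356 μT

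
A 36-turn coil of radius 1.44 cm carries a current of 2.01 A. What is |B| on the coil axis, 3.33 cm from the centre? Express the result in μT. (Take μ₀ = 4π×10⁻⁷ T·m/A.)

B ≈ 197 μT

For an N-turn flat coil, B = Nμ₀IR²/[2(R²+z²)^(3/2)] with R = 0.0144 m, z = 0.0333 m.
B = 36 × 5.48×10⁻⁶ T = 1.97×10⁻⁴ T.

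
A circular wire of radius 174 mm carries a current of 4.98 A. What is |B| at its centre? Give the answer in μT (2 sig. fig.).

At the centre of a circular loop the Biot–Savart law gives B = μ₀I/(2R).
B = (4π×10⁻⁷ × 4.98) / (2 × 0.174) = 1.80×10⁻⁵ T.

B ≈ 18 μT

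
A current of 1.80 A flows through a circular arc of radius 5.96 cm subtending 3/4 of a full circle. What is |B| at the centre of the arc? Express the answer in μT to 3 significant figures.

The Biot–Savart field of a circular arc at its centre is B = μ₀Iφ/(4πR), with φ = 4.712 rad.
B = (4π×10⁻⁷ × 1.80 × 4.712) / (4π × 0.0596) = 1.42×10⁻⁵ T.

B ≈ 14.2 μT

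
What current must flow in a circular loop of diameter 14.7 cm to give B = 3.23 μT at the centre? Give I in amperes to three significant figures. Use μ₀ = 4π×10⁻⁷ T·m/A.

At the centre of a circular loop B = μ₀I/(2R), so I = 2RB/μ₀.
With R = 0.0735 m, I = 2 × 0.0735 × 3.23×10⁻⁶ / (4π×10⁻⁷) = 0.378 A.

I ≈ 0.378 A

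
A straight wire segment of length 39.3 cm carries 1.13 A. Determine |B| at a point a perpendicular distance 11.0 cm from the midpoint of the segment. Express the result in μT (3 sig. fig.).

B ≈ 1.79 μT

For a finite straight segment, B = (μ₀I/4πd)(sinθ₁ + sinθ₂), where θ₁, θ₂ are the angles from the perpendicular to each end.
The perpendicular from the point meets the wire at its midpoint, so each end is L/2 = 0.1965 m away along the wire.
sinθ₁ = 0.1965/√(0.1965²+0.11²) = 0.8726; sinθ₂ = 0.1965/√(0.1965²+0.11²) = 0.8726.
B = (4π×10⁻⁷ × 1.13) / (4π × 0.11) × (0.8726 + 0.8726) = 1.79×10⁻⁶ T.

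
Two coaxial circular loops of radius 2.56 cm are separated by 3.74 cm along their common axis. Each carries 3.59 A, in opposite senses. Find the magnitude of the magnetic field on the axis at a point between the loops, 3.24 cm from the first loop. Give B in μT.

Each loop contributes B = μ₀IR²/[2(R²+z²)^(3/2)] on the axis, with z measured from that loop.
Loop 1 (z = 0.0324 m): B₁ = 2.10×10⁻⁵ T. Loop 2 (z = 0.005 m): B₂ = 8.33×10⁻⁵ T.
The fields oppose: B = |B₁ − B₂| = 6.23×10⁻⁵ T.

B ≈ 62.3 μT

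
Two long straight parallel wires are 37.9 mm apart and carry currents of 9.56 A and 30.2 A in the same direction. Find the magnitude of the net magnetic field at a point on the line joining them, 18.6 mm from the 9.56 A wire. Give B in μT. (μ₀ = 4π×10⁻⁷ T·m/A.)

B ≈ 210 μT

Each long wire gives B = μ₀I/(2πd). Distances are d₁ = 0.0186 m and d₂ = 0.0193 m.
B₁ = 1.03×10⁻⁴ T, B₂ = 3.13×10⁻⁴ T.
Between parallel currents the two contributions point in opposite directions, so they subtract. B = |B₁ − B₂| = |1.03×10⁻⁴ − 3.13×10⁻⁴| = 2.10×10⁻⁴ T.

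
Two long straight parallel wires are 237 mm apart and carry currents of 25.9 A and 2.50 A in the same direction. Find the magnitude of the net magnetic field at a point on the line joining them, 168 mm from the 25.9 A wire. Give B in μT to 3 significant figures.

Each long wire gives B = μ₀I/(2πd). Distances are d₁ = 0.168 m and d₂ = 0.069 m.
B₁ = 3.08×10⁻⁵ T, B₂ = 7.25×10⁻⁶ T.
Between parallel currents the two contributions point in opposite directions, so they subtract. B = |B₁ − B₂| = |3.08×10⁻⁵ − 7.25×10⁻⁶| = 2.36×10⁻⁵ T.

B ≈ 23.6 μT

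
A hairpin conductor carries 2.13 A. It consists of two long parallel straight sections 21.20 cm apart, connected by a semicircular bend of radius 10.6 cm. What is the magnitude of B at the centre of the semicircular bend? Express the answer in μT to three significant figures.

B ≈ 10.3 μT

The semicircular arc contributes B_arc = μ₀I·π/(4πR) = μ₀I/(4R) = 6.31×10⁻⁶ T.
Each semi-infinite lead is at perpendicular distance R = 0.106 m from the centre, with the perpendicular foot at its near end, so it contributes μ₀I/(4πR); both point the same way, together 4.02×10⁻⁶ T.
Arc and leads all point the same direction: B = 6.31×10⁻⁶ + 4.02×10⁻⁶ = 1.03×10⁻⁵ T.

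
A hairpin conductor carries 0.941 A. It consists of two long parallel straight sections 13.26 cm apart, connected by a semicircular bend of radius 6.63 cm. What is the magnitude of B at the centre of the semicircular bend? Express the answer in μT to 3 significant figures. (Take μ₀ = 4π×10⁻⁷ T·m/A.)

B ≈ 7.30 μT

The semicircular arc contributes B_arc = μ₀I·π/(4πR) = μ₀I/(4R) = 4.46×10⁻⁶ T.
Each semi-infinite lead is at perpendicular distance R = 0.0663 m from the centre, with the perpendicular foot at its near end, so it contributes μ₀I/(4πR); both point the same way, together 2.84×10⁻⁶ T.
Arc and leads all point the same direction: B = 4.46×10⁻⁶ + 2.84×10⁻⁶ = 7.30×10⁻⁶ T.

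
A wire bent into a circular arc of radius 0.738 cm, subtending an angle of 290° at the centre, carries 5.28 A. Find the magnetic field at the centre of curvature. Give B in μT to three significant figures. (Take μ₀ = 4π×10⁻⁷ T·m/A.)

The Biot–Savart field of a circular arc at its centre is B = μ₀Iφ/(4πR), with φ = 5.061 rad.
B = (4π×10⁻⁷ × 5.28 × 5.061) / (4π × 0.00738) = 3.62×10⁻⁴ T.

B ≈ 362 μT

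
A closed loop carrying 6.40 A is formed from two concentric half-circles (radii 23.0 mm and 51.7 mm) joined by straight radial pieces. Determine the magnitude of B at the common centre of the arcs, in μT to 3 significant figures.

The radial connectors point toward the centre, so dl × r̂ = 0 and they contribute nothing.
Each semicircle gives μ₀I/(4R): inner arc 8.74×10⁻⁵ T, outer arc 3.89×10⁻⁵ T.
The two arcs carry current in opposite angular senses, so their fields oppose: B = |8.74×10⁻⁵ − 3.89×10⁻⁵| = 4.85×10⁻⁵ T.

B ≈ 48.5 μT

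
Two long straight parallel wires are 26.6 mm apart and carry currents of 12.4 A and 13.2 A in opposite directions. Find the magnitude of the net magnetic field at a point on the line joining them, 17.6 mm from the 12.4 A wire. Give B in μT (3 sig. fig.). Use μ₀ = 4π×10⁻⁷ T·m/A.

Each long wire gives B = μ₀I/(2πd). Distances are d₁ = 0.0176 m and d₂ = 0.009 m.
B₁ = 1.41×10⁻⁴ T, B₂ = 2.93×10⁻⁴ T.
Between antiparallel currents both contributions point the same way, so they add. B = B₁ + B₂ = 1.41×10⁻⁴ + 2.93×10⁻⁴ = 4.34×10⁻⁴ T.

B ≈ 434 μT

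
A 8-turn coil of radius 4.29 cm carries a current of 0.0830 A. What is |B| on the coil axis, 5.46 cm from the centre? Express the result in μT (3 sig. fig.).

B ≈ 2.29 μT

For an N-turn flat coil, B = Nμ₀IR²/[2(R²+z²)^(3/2)] with R = 0.0429 m, z = 0.0546 m.
B = 8 × 2.87×10⁻⁷ T = 2.29×10⁻⁶ T.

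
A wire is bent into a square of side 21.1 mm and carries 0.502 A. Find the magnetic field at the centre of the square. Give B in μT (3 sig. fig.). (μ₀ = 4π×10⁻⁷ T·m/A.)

Each side is a finite straight segment at perpendicular distance d = a/(2 tan(π/4)) = 0.01055 m from the centre, with end-angles ±π/4.
One side contributes B₁ = (μ₀I/4πd)·2 sin(π/4) = 6.73×10⁻⁶ T.
All 4 sides add in the same direction: B = 4 × 6.73×10⁻⁶ = 2.69×10⁻⁵ T.

B ≈ 26.9 μT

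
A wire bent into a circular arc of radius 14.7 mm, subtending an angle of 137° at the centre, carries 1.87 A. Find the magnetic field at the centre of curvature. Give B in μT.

B ≈ 30.4 μT

The Biot–Savart field of a circular arc at its centre is B = μ₀Iφ/(4πR), with φ = 2.391 rad.
B = (4π×10⁻⁷ × 1.87 × 2.391) / (4π × 0.0147) = 3.04×10⁻⁵ T.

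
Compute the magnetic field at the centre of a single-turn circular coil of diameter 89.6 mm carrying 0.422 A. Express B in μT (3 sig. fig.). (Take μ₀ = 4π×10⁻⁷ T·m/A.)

B ≈ 5.92 μT

At the centre of a circular loop the Biot–Savart law gives B = μ₀I/(2R) (so R = 0.0448 m).
B = (4π×10⁻⁷ × 0.422) / (2 × 0.0448) = 5.92×10⁻⁶ T.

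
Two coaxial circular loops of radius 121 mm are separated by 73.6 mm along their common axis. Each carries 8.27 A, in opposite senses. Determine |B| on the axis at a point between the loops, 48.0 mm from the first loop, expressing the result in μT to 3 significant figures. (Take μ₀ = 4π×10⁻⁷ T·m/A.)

Each loop contributes B = μ₀IR²/[2(R²+z²)^(3/2)] on the axis, with z measured from that loop.
Loop 1 (z = 0.048 m): B₁ = 3.45×10⁻⁵ T. Loop 2 (z = 0.0256 m): B₂ = 4.02×10⁻⁵ T.
The fields oppose: B = |B₁ − B₂| = 5.72×10⁻⁶ T.

B ≈ 5.72 μT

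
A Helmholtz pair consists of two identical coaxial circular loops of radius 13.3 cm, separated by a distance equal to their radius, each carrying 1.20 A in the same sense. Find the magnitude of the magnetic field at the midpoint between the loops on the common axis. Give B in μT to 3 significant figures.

Each loop contributes B = μ₀IR²/[2(R²+z²)^(3/2)] on the axis, with z measured from that loop.
Loop 1 (z = 0.0665 m): B₁ = 4.06×10⁻⁶ T. Loop 2 (z = 0.0665 m): B₂ = 4.06×10⁻⁶ T.
The fields add: B = B₁ + B₂ = 8.11×10⁻⁶ T.

B ≈ 8.11 μT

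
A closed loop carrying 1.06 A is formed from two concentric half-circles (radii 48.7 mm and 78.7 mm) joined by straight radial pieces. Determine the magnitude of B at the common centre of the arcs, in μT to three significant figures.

The radial connectors point toward the centre, so dl × r̂ = 0 and they contribute nothing.
Each semicircle gives μ₀I/(4R): inner arc 6.84×10⁻⁶ T, outer arc 4.23×10⁻⁶ T.
The two arcs carry current in opposite angular senses, so their fields oppose: B = |6.84×10⁻⁶ − 4.23×10⁻⁶| = 2.61×10⁻⁶ T.

B ≈ 2.61 μT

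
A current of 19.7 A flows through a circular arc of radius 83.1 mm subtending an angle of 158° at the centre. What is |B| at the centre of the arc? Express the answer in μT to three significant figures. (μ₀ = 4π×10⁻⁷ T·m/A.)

The Biot–Savart field of a circular arc at its centre is B = μ₀Iφ/(4πR), with φ = 2.758 rad.
B = (4π×10⁻⁷ × 19.7 × 2.758) / (4π × 0.0831) = 6.54×10⁻⁵ T.

B ≈ 65.4 μT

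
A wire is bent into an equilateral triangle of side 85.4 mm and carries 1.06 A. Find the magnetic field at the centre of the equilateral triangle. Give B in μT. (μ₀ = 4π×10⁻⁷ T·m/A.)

B ≈ 22.3 μT

Each side is a finite straight segment at perpendicular distance d = a/(2 tan(π/3)) = 0.02465 m from the centre, with end-angles ±π/3.
One side contributes B₁ = (μ₀I/4πd)·2 sin(π/3) = 7.45×10⁻⁶ T.
All 3 sides add in the same direction: B = 3 × 7.45×10⁻⁶ = 2.23×10⁻⁵ T.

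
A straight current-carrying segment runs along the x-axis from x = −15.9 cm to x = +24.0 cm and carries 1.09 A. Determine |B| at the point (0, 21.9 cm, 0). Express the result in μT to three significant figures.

B ≈ 0.660 μT

For a finite straight segment, B = (μ₀I/4πd)(sinθ₁ + sinθ₂), where θ₁, θ₂ are the angles from the perpendicular to each end.
The perpendicular distance is d = 0.219 m; the end-offsets along the wire are a = 0.159 m and b = 0.24 m.
sinθ₁ = 0.159/√(0.159²+0.219²) = 0.5875; sinθ₂ = 0.24/√(0.24²+0.219²) = 0.7387.
B = (4π×10⁻⁷ × 1.09) / (4π × 0.219) × (0.5875 + 0.7387) = 6.60×10⁻⁷ T.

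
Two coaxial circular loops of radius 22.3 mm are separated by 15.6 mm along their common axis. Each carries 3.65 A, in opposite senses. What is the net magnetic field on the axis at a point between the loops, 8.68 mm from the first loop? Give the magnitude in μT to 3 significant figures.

Each loop contributes B = μ₀IR²/[2(R²+z²)^(3/2)] on the axis, with z measured from that loop.
Loop 1 (z = 0.00868 m): B₁ = 8.32×10⁻⁵ T. Loop 2 (z = 0.00692 m): B₂ = 8.96×10⁻⁵ T.
The fields oppose: B = |B₁ − B₂| = 6.37×10⁻⁶ T.

B ≈ 6.37 μT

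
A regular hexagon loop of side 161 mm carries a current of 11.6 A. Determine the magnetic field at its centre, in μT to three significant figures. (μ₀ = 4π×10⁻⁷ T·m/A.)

Each side is a finite straight segment at perpendicular distance d = a/(2 tan(π/6)) = 0.1394 m from the centre, with end-angles ±π/6.
One side contributes B₁ = (μ₀I/4πd)·2 sin(π/6) = 8.32×10⁻⁶ T.
All 6 sides add in the same direction: B = 6 × 8.32×10⁻⁶ = 4.99×10⁻⁵ T.

B ≈ 49.9 μT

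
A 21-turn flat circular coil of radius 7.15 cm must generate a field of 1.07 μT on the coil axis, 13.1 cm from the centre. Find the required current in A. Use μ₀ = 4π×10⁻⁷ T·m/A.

For an N-turn coil, B = Nμ₀IR²/[2(R²+z²)^(3/2)] with R = 0.0715 m, z = 0.131 m, so I = 2B(R²+z²)^(3/2)/(Nμ₀R²) = 2 × 1.07×10⁻⁶ × 3.32×10⁻³ / (21 × 4π×10⁻⁷ × 0.005112) = 5.27×10⁻² A.

I ≈ 0.0527 A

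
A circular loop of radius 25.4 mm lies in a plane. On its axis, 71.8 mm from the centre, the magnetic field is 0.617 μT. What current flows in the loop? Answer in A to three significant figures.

On the axis of a loop, B = μ₀IR²/[2(R²+z²)^(3/2)], so I = 2B(R²+z²)^(3/2)/(μ₀R²).
R² + z² = 0.0006452 + 0.005155 = 0.0058 m²; raised to 3/2 gives 4.42×10⁻⁴ m³.
I = 2 × 6.17×10⁻⁷ × 4.42×10⁻⁴ / (1.26×10⁻⁶ × 0.0006452) = 0.672 A.

I ≈ 0.672 A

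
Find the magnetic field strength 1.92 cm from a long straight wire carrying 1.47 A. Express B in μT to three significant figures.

B ≈ 15.3 μT

For an infinitely long straight wire, B = μ₀I/(2πd).
B = (4π×10⁻⁷ × 1.47) / (2π × 0.0192) = 1.53×10⁻⁵ T.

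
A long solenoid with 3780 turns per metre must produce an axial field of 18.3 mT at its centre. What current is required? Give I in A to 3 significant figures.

Inside a long solenoid B = μ₀nI with n = 3780 m⁻¹, so I = B/(μ₀n).
I = 1.83×10⁻² / (4π×10⁻⁷ × 3780) = 3.85 A.

I ≈ 3.85 A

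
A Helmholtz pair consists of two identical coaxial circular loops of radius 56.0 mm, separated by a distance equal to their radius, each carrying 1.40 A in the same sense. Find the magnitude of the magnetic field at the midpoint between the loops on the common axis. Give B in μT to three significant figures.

B ≈ 22.5 μT

Each loop contributes B = μ₀IR²/[2(R²+z²)^(3/2)] on the axis, with z measured from that loop.
Loop 1 (z = 0.028 m): B₁ = 1.12×10⁻⁵ T. Loop 2 (z = 0.028 m): B₂ = 1.12×10⁻⁵ T.
The fields add: B = B₁ + B₂ = 2.25×10⁻⁵ T.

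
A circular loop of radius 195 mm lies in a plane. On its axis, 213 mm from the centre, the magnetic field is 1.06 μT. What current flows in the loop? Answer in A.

I ≈ 1.07 A

On the axis of a loop, B = μ₀IR²/[2(R²+z²)^(3/2)], so I = 2B(R²+z²)^(3/2)/(μ₀R²).
R² + z² = 0.03803 + 0.04537 = 0.08339 m²; raised to 3/2 gives 2.41×10⁻² m³.
I = 2 × 1.06×10⁻⁶ × 2.41×10⁻² / (1.26×10⁻⁶ × 0.03803) = 1.07 A.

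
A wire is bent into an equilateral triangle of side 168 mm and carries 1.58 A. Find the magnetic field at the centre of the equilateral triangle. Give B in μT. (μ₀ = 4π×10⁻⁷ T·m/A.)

B ≈ 16.9 μT

Each side is a finite straight segment at perpendicular distance d = a/(2 tan(π/3)) = 0.0485 m from the centre, with end-angles ±π/3.
One side contributes B₁ = (μ₀I/4πd)·2 sin(π/3) = 5.64×10⁻⁶ T.
All 3 sides add in the same direction: B = 3 × 5.64×10⁻⁶ = 1.69×10⁻⁵ T.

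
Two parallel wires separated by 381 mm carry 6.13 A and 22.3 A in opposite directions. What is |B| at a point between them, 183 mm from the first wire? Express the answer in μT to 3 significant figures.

Each long wire gives B = μ₀I/(2πd). Distances are d₁ = 0.183 m and d₂ = 0.198 m.
B₁ = 6.70×10⁻⁶ T, B₂ = 2.25×10⁻⁵ T.
Between antiparallel currents both contributions point the same way, so they add. B = B₁ + B₂ = 6.70×10⁻⁶ + 2.25×10⁻⁵ = 2.92×10⁻⁵ T.

B ≈ 29.2 μT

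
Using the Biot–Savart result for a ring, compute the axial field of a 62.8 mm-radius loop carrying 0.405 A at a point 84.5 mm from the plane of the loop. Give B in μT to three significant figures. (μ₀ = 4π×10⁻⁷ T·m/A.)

B ≈ 0.860 μT

On the axis of a circular loop, B = μ₀IR² / [2(R²+z²)^(3/2)].
R² + z² = (0.0628)² + (0.0845)² = 0.01108 m², and (R²+z²)^(3/2) = 1.17×10⁻³ m³.
B = (4π×10⁻⁷ × 0.405 × 0.003944) / (2 × 1.17×10⁻³) = 8.60×10⁻⁷ T.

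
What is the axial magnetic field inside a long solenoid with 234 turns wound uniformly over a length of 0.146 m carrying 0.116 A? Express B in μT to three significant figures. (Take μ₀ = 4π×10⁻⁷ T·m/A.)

B ≈ 234 μT

Inside a long solenoid, B = μ₀nI with n = 1603 turns/m.
B = 4π×10⁻⁷ × 1603 × 0.116 = 2.34×10⁻⁴ T.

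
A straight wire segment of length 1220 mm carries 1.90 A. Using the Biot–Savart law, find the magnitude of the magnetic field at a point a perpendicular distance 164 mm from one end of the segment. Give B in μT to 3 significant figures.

For a finite straight segment, B = (μ₀I/4πd)(sinθ₁ + sinθ₂), where θ₁, θ₂ are the angles from the perpendicular to each end.
The perpendicular foot is at one end, so the two end-offsets along the wire are 0 and L = 1.22 m.
sinθ₁ = 0/√(0²+0.164²) = 0.0000; sinθ₂ = 1.22/√(1.22²+0.164²) = 0.9911.
B = (4π×10⁻⁷ × 1.90) / (4π × 0.164) × (0.0000 + 0.9911) = 1.15×10⁻⁶ T.

B ≈ 1.15 μT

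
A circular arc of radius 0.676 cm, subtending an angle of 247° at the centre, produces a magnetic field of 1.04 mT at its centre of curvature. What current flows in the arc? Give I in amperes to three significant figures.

I ≈ 16.3 A

For a circular arc, B = μ₀Iφ/(4πR) with φ in radians; here φ = 4.311 rad.
So I = 4πRB/(μ₀φ) = 4π × 0.00676 × 1.04×10⁻³ / (4π×10⁻⁷ × 4.311) = 16.3 A.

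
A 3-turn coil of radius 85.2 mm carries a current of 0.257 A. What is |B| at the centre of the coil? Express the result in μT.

B ≈ 5.69 μT

For an N-turn flat coil, B = Nμ₀I/(2R) with R = 0.0852 m.
B = 3 × 1.90×10⁻⁶ T = 5.69×10⁻⁶ T.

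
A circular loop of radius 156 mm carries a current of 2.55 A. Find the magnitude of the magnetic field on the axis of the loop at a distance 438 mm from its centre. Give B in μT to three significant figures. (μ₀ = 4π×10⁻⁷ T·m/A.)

On the axis of a circular loop, B = μ₀IR² / [2(R²+z²)^(3/2)].
R² + z² = (0.156)² + (0.438)² = 0.2162 m², and (R²+z²)^(3/2) = 0.101 m³.
B = (4π×10⁻⁷ × 2.55 × 0.02434) / (2 × 0.101) = 3.88×10⁻⁷ T.

B ≈ 0.388 μT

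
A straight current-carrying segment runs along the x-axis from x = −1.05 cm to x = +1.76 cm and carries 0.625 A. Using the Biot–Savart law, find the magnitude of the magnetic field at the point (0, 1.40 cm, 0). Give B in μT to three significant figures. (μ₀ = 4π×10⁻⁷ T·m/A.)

B ≈ 6.17 μT

For a finite straight segment, B = (μ₀I/4πd)(sinθ₁ + sinθ₂), where θ₁, θ₂ are the angles from the perpendicular to each end.
The perpendicular distance is d = 0.014 m; the end-offsets along the wire are a = 0.0105 m and b = 0.0176 m.
sinθ₁ = 0.0105/√(0.0105²+0.014²) = 0.6000; sinθ₂ = 0.0176/√(0.0176²+0.014²) = 0.7826.
B = (4π×10⁻⁷ × 0.625) / (4π × 0.014) × (0.6000 + 0.7826) = 6.17×10⁻⁶ T.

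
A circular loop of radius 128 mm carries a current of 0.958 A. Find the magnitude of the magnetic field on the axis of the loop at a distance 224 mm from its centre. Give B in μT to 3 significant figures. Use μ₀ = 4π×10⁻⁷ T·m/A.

On the axis of a circular loop, B = μ₀IR² / [2(R²+z²)^(3/2)].
R² + z² = (0.128)² + (0.224)² = 0.06656 m², and (R²+z²)^(3/2) = 1.72×10⁻² m³.
B = (4π×10⁻⁷ × 0.958 × 0.01638) / (2 × 1.72×10⁻²) = 5.74×10⁻⁷ T.

B ≈ 0.574 μT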